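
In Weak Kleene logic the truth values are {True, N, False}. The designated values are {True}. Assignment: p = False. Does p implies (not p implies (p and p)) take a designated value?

not p = not False = True
p and p = False and False = False
not p implies (p and p) = True implies False = False
p implies (not p implies (p and p)) = False implies False = True
True ∈ {True}.

Yes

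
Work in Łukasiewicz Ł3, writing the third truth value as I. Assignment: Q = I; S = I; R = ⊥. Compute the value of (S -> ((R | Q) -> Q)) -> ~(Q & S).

I

R | Q = ⊥ | I = I
(R | Q) -> Q = I -> I = ⊤  [min(1, 1−½+½)]
S -> ((R | Q) -> Q) = I -> ⊤ = ⊤
Q & S = I & I = I
~(Q & S) = ~I = I
(S -> ((R | Q) -> Q)) -> ~(Q & S) = ⊤ -> I = I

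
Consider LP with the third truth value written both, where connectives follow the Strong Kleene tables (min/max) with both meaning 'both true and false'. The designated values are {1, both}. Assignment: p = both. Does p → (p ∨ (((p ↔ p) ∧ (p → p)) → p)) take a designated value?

Yes

p ↔ p = both ↔ both = both
p → p = both → both = both
(p ↔ p) ∧ (p → p) = both ∧ both = both
((p ↔ p) ∧ (p → p)) → p = both → both = both
p ∨ (((p ↔ p) ∧ (p → p)) → p) = both ∨ both = both
p → (p ∨ (((p ↔ p) ∧ (p → p)) → p)) = both → both = both
both ∈ {1, both}.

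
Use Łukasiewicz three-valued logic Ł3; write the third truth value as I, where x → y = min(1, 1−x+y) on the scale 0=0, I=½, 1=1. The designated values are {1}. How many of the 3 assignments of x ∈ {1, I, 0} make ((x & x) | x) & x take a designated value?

1

x=1: 1 ✓
x=I: I ·
x=0: 0 ·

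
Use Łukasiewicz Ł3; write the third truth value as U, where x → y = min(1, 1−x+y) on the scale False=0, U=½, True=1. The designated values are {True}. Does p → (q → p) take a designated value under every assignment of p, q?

Every assignment of p, q over {True, U, False} gives a value in {True}.
In particular, with p=U, q=U: p → (q → p) = True.

Yes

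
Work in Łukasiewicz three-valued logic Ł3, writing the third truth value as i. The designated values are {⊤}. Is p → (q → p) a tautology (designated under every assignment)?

Every assignment of p, q over {⊤, i, ⊥} gives a value in {⊤}.
In particular, with p=i, q=i: p → (q → p) = ⊤.

Yes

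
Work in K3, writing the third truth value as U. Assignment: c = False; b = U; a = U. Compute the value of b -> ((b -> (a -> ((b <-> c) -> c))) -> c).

b <-> c = U <-> False = U
(b <-> c) -> c = U -> False = U
a -> ((b <-> c) -> c) = U -> U = U
b -> (a -> ((b <-> c) -> c)) = U -> U = U
(b -> (a -> ((b <-> c) -> c))) -> c = U -> False = U
b -> ((b -> (a -> ((b <-> c) -> c))) -> c) = U -> U = U

U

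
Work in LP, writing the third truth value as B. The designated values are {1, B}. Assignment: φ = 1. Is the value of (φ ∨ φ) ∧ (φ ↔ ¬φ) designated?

No

φ ∨ φ = 1 ∨ 1 = 1
¬φ = ¬1 = 0
φ ↔ ¬φ = 1 ↔ 0 = 0
(φ ∨ φ) ∧ (φ ↔ ¬φ) = 1 ∧ 0 = 0
0 ∉ {1, B}.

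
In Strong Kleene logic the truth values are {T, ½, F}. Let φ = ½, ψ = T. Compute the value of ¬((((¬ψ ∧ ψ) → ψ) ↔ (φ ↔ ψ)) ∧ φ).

½

¬ψ = ¬T = F
¬ψ ∧ ψ = F ∧ T = F
(¬ψ ∧ ψ) → ψ = F → T = T
φ ↔ ψ = ½ ↔ T = ½
((¬ψ ∧ ψ) → ψ) ↔ (φ ↔ ψ) = T ↔ ½ = ½
(((¬ψ ∧ ψ) → ψ) ↔ (φ ↔ ψ)) ∧ φ = ½ ∧ ½ = ½
¬((((¬ψ ∧ ψ) → ψ) ↔ (φ ↔ ψ)) ∧ φ) = ¬½ = ½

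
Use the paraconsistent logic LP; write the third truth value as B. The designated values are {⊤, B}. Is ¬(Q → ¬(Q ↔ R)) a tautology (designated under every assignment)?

Countermodel: Q=⊤, R=⊥ gives ⊥, which is not designated.

No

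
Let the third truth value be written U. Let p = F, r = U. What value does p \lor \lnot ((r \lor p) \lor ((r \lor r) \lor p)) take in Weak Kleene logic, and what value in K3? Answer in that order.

U; U

In Weak Kleene logic: r \lor p = U \lor F = U
r \lor r = U \lor U = U
(r \lor r) \lor p = U \lor F = U
(r \lor p) \lor ((r \lor r) \lor p) = U \lor U = U
\lnot ((r \lor p) \lor ((r \lor r) \lor p)) = \lnot U = U
p \lor \lnot ((r \lor p) \lor ((r \lor r) \lor p)) = F \lor U = U
In K3: r \lor p = U \lor F = U
r \lor r = U \lor U = U
(r \lor r) \lor p = U \lor F = U
(r \lor p) \lor ((r \lor r) \lor p) = U \lor U = U
\lnot ((r \lor p) \lor ((r \lor r) \lor p)) = \lnot U = U
p \lor \lnot ((r \lor p) \lor ((r \lor r) \lor p)) = F \lor U = U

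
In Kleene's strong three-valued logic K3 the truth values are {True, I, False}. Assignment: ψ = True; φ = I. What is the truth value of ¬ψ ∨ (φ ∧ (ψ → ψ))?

¬ψ = ¬True = False
ψ → ψ = True → True = True
φ ∧ (ψ → ψ) = I ∧ True = I
¬ψ ∨ (φ ∧ (ψ → ψ)) = False ∨ I = I

I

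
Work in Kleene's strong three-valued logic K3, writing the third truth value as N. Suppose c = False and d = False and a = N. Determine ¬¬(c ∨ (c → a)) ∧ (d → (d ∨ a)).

c → a = False → N = True  [¬False ∨ N]
c ∨ (c → a) = False ∨ True = True
¬(c ∨ (c → a)) = ¬True = False
¬¬(c ∨ (c → a)) = ¬False = True
d ∨ a = False ∨ N = N
d → (d ∨ a) = False → N = True
¬¬(c ∨ (c → a)) ∧ (d → (d ∨ a)) = True ∧ True = True

True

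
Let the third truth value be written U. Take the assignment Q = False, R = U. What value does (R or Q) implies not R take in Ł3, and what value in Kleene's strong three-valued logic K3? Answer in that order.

True; U

In Ł3: R or Q = U or False = U
not R = not U = U
(R or Q) implies not R = U implies U = True
In Kleene's strong three-valued logic K3: R or Q = U or False = U
not R = not U = U
(R or Q) implies not R = U implies U = U
They differ because Ł3 and Kleene's strong three-valued logic K3 treat U differently under implication.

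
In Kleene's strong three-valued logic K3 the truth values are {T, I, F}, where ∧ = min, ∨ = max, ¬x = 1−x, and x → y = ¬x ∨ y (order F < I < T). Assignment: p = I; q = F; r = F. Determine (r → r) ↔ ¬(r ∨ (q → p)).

F

r → r = F → F = T
q → p = F → I = T  [¬F ∨ I]
r ∨ (q → p) = F ∨ T = T
¬(r ∨ (q → p)) = ¬T = F
(r → r) ↔ ¬(r ∨ (q → p)) = T ↔ F = F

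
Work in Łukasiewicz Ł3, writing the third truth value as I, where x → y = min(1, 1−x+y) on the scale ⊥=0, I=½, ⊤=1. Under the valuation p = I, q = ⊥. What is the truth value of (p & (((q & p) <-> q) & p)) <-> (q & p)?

I

q & p = ⊥ & I = ⊥
(q & p) <-> q = ⊥ <-> ⊥ = ⊤
((q & p) <-> q) & p = ⊤ & I = I
p & (((q & p) <-> q) & p) = I & I = I
q & p = ⊥ & I = ⊥
(p & (((q & p) <-> q) & p)) <-> (q & p) = I <-> ⊥ = I  [1 − |½−0|]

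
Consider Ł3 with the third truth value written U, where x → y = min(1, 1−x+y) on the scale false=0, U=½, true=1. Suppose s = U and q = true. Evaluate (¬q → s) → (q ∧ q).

¬q = ¬true = false
¬q → s = false → U = true
q ∧ q = true ∧ true = true
(¬q → s) → (q ∧ q) = true → true = true

true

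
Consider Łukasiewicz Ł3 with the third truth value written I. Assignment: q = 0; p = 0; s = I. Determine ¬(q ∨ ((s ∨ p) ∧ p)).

s ∨ p = I ∨ 0 = I
(s ∨ p) ∧ p = I ∧ 0 = 0
q ∨ ((s ∨ p) ∧ p) = 0 ∨ 0 = 0
¬(q ∨ ((s ∨ p) ∧ p)) = ¬0 = 1

1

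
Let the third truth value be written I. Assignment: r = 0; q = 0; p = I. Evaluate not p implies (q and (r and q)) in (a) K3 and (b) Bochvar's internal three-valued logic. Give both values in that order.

I; I

In K3: not p = not I = I
r and q = 0 and 0 = 0
q and (r and q) = 0 and 0 = 0
not p implies (q and (r and q)) = I implies 0 = I  [not I or 0]
In Bochvar's internal three-valued logic: not p = not I = I
r and q = 0 and 0 = 0
q and (r and q) = 0 and 0 = 0
not p implies (q and (r and q)) = I implies 0 = I  [any arg is the third value ⇒ result is the third value]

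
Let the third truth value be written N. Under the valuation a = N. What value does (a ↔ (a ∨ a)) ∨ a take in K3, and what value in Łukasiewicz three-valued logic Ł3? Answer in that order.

N; 1

In K3: a ∨ a = N ∨ N = N
a ↔ (a ∨ a) = N ↔ N = N
(a ↔ (a ∨ a)) ∨ a = N ∨ N = N
In Łukasiewicz three-valued logic Ł3: a ∨ a = N ∨ N = N
a ↔ (a ∨ a) = N ↔ N = 1  [1 − |½−½|]
(a ↔ (a ∨ a)) ∨ a = 1 ∨ N = 1
They differ because K3 and Łukasiewicz three-valued logic Ł3 treat N differently under implication.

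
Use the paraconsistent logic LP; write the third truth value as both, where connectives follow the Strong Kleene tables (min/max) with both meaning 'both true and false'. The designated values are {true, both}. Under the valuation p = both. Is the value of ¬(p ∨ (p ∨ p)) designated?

Yes

p ∨ p = both ∨ both = both
p ∨ (p ∨ p) = both ∨ both = both
¬(p ∨ (p ∨ p)) = ¬both = both
both ∈ {true, both}.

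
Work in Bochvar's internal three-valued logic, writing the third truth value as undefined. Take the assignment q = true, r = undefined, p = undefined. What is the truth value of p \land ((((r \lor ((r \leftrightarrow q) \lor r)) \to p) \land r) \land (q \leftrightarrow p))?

undefined

r \leftrightarrow q = undefined \leftrightarrow true = undefined
(r \leftrightarrow q) \lor r = undefined \lor undefined = undefined
r \lor ((r \leftrightarrow q) \lor r) = undefined \lor undefined = undefined
(r \lor ((r \leftrightarrow q) \lor r)) \to p = undefined \to undefined = undefined  [any arg is the third value ⇒ result is the third value]
((r \lor ((r \leftrightarrow q) \lor r)) \to p) \land r = undefined \land undefined = undefined
q \leftrightarrow p = true \leftrightarrow undefined = undefined
(((r \lor ((r \leftrightarrow q) \lor r)) \to p) \land r) \land (q \leftrightarrow p) = undefined \land undefined = undefined
p \land ((((r \lor ((r \leftrightarrow q) \lor r)) \to p) \land r) \land (q \leftrightarrow p)) = undefined \land undefined = undefined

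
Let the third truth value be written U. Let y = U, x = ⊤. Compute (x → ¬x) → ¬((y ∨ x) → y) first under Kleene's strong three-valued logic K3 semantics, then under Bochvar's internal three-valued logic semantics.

In Kleene's strong three-valued logic K3: ¬x = ¬⊤ = ⊥
x → ¬x = ⊤ → ⊥ = ⊥
y ∨ x = U ∨ ⊤ = ⊤
(y ∨ x) → y = ⊤ → U = U
¬((y ∨ x) → y) = ¬U = U
(x → ¬x) → ¬((y ∨ x) → y) = ⊥ → U = ⊤
In Bochvar's internal three-valued logic: ¬x = ¬⊤ = ⊥
x → ¬x = ⊤ → ⊥ = ⊥
y ∨ x = U ∨ ⊤ = U
(y ∨ x) → y = U → U = U  [any arg is the third value ⇒ result is the third value]
¬((y ∨ x) → y) = ¬U = U
(x → ¬x) → ¬((y ∨ x) → y) = ⊥ → U = U
They differ because Kleene's strong three-valued logic K3 and Bochvar's internal three-valued logic treat U differently under the binary connectives.

⊤; U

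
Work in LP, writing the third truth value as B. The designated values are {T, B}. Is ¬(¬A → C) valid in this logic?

Countermodel: A=T, C=T gives F, which is not designated.

No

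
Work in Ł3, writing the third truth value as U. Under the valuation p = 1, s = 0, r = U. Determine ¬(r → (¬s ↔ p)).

0

¬s = ¬0 = 1
¬s ↔ p = 1 ↔ 1 = 1
r → (¬s ↔ p) = U → 1 = 1
¬(r → (¬s ↔ p)) = ¬1 = 0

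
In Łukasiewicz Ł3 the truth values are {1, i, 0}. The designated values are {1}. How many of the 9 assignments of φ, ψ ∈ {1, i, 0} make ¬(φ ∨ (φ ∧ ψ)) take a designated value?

Designated under: (φ=0, ψ=1); (φ=0, ψ=i); (φ=0, ψ=0).

3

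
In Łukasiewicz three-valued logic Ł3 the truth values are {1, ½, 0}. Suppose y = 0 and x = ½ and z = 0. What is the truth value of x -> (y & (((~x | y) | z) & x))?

~x = ~½ = ½
~x | y = ½ | 0 = ½
(~x | y) | z = ½ | 0 = ½
((~x | y) | z) & x = ½ & ½ = ½
y & (((~x | y) | z) & x) = 0 & ½ = 0
x -> (y & (((~x | y) | z) & x)) = ½ -> 0 = ½  [min(1, 1−½+0)]

½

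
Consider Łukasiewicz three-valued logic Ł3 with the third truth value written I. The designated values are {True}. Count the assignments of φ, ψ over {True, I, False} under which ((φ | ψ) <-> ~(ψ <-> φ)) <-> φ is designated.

Designated under: (φ=True, ψ=False); (φ=I, ψ=True); (φ=I, ψ=I).

3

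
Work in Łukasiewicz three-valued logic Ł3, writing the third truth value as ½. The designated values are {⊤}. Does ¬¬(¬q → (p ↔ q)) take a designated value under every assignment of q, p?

Countermodel: q=⊥, p=⊤ gives ⊥, which is not designated.

No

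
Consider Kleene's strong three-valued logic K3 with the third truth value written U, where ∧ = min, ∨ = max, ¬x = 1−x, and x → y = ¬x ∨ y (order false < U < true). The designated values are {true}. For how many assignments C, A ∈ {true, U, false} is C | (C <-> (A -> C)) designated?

Designated under: (C=true, A=true); (C=true, A=U); (C=true, A=false); (C=false, A=true).

4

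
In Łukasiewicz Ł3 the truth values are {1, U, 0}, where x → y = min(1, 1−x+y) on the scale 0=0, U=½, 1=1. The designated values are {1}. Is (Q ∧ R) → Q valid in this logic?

Every assignment of Q, R over {1, U, 0} gives a value in {1}.
In particular, with Q=U, R=U: (Q ∧ R) → Q = 1.

Yes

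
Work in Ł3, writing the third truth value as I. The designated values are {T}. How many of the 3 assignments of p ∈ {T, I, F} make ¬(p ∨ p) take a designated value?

p=T: F ·
p=I: I ·
p=F: T ✓

1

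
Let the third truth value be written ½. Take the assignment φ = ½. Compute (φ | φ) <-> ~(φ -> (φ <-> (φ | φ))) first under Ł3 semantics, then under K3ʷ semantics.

In Ł3: φ | φ = ½ | ½ = ½
φ | φ = ½ | ½ = ½
φ <-> (φ | φ) = ½ <-> ½ = True
φ -> (φ <-> (φ | φ)) = ½ -> True = True
~(φ -> (φ <-> (φ | φ))) = ~True = False
(φ | φ) <-> ~(φ -> (φ <-> (φ | φ))) = ½ <-> False = ½
In K3ʷ: φ | φ = ½ | ½ = ½
φ | φ = ½ | ½ = ½
φ <-> (φ | φ) = ½ <-> ½ = ½
φ -> (φ <-> (φ | φ)) = ½ -> ½ = ½  [any arg is the third value ⇒ result is the third value]
~(φ -> (φ <-> (φ | φ))) = ~½ = ½
(φ | φ) <-> ~(φ -> (φ <-> (φ | φ))) = ½ <-> ½ = ½

½; ½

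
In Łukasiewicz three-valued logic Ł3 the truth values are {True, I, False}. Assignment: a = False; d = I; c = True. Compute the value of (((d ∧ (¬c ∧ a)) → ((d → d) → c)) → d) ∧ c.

I

¬c = ¬True = False
¬c ∧ a = False ∧ False = False
d ∧ (¬c ∧ a) = I ∧ False = False
d → d = I → I = True  [min(1, 1−½+½)]
(d → d) → c = True → True = True
(d ∧ (¬c ∧ a)) → ((d → d) → c) = False → True = True
((d ∧ (¬c ∧ a)) → ((d → d) → c)) → d = True → I = I
(((d ∧ (¬c ∧ a)) → ((d → d) → c)) → d) ∧ c = I ∧ True = I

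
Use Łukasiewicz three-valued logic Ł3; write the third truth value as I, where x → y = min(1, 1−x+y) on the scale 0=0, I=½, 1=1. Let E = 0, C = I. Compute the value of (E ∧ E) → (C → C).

E ∧ E = 0 ∧ 0 = 0
C → C = I → I = 1
(E ∧ E) → (C → C) = 0 → 1 = 1

1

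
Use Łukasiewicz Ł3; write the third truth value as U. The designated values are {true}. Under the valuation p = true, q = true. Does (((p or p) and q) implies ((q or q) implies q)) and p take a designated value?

Yes

p or p = true or true = true
(p or p) and q = true and true = true
q or q = true or true = true
(q or q) implies q = true implies true = true
((p or p) and q) implies ((q or q) implies q) = true implies true = true
(((p or p) and q) implies ((q or q) implies q)) and p = true and true = true
true ∈ {true}.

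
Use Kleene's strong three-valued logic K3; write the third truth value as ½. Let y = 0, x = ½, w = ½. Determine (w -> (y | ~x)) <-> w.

½

~x = ~½ = ½
y | ~x = 0 | ½ = ½
w -> (y | ~x) = ½ -> ½ = ½  [~½ | ½]
(w -> (y | ~x)) <-> w = ½ <-> ½ = ½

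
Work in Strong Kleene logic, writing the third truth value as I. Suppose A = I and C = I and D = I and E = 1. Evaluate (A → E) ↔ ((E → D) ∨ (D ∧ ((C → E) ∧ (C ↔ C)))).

A → E = I → 1 = 1  [¬I ∨ 1]
E → D = 1 → I = I
C → E = I → 1 = 1
C ↔ C = I ↔ I = I
(C → E) ∧ (C ↔ C) = 1 ∧ I = I
D ∧ ((C → E) ∧ (C ↔ C)) = I ∧ I = I
(E → D) ∨ (D ∧ ((C → E) ∧ (C ↔ C))) = I ∨ I = I
(A → E) ↔ ((E → D) ∨ (D ∧ ((C → E) ∧ (C ↔ C)))) = 1 ↔ I = I

I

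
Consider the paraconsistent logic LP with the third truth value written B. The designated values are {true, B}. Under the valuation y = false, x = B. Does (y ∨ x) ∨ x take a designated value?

y ∨ x = false ∨ B = B
(y ∨ x) ∨ x = B ∨ B = B
B ∈ {true, B}.

Yes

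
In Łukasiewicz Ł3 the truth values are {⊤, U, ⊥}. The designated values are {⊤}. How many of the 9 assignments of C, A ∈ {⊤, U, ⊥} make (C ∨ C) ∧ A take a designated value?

1

Designated under: (C=⊤, A=⊤).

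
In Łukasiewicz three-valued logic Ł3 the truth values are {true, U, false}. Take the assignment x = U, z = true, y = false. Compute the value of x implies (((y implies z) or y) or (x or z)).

true

y implies z = false implies true = true
(y implies z) or y = true or false = true
x or z = U or true = true
((y implies z) or y) or (x or z) = true or true = true
x implies (((y implies z) or y) or (x or z)) = U implies true = true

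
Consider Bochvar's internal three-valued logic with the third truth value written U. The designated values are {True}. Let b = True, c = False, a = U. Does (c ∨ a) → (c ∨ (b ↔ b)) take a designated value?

c ∨ a = False ∨ U = U
b ↔ b = True ↔ True = True
c ∨ (b ↔ b) = False ∨ True = True
(c ∨ a) → (c ∨ (b ↔ b)) = U → True = U
U ∉ {True}.

No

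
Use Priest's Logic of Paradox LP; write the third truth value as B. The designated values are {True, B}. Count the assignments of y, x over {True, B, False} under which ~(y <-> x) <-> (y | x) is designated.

Of the 9 assignments, 8 give a value in {True, B}.

8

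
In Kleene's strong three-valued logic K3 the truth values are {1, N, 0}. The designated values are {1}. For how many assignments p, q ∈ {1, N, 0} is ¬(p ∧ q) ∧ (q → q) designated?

Designated under: (p=1, q=0); (p=N, q=0); (p=0, q=1); (p=0, q=0).

4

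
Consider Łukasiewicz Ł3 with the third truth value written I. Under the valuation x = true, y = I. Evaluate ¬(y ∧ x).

I

y ∧ x = I ∧ true = I
¬(y ∧ x) = ¬I = I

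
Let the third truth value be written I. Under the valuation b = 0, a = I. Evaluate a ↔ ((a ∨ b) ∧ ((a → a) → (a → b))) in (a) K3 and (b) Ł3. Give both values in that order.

I; 1

In K3: a ∨ b = I ∨ 0 = I
a → a = I → I = I  [¬I ∨ I]
a → b = I → 0 = I
(a → a) → (a → b) = I → I = I
(a ∨ b) ∧ ((a → a) → (a → b)) = I ∧ I = I
a ↔ ((a ∨ b) ∧ ((a → a) → (a → b))) = I ↔ I = I
In Ł3: a ∨ b = I ∨ 0 = I
a → a = I → I = 1  [min(1, 1−½+½)]
a → b = I → 0 = I
(a → a) → (a → b) = 1 → I = I
(a ∨ b) ∧ ((a → a) → (a → b)) = I ∧ I = I
a ↔ ((a ∨ b) ∧ ((a → a) → (a → b))) = I ↔ I = 1
They differ because K3 and Ł3 treat I differently under implication.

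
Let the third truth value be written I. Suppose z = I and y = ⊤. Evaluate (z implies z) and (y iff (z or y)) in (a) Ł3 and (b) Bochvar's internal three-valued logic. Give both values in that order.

⊤; I

In Ł3: z implies z = I implies I = ⊤  [min(1, 1−½+½)]
z or y = I or ⊤ = ⊤
y iff (z or y) = ⊤ iff ⊤ = ⊤
(z implies z) and (y iff (z or y)) = ⊤ and ⊤ = ⊤
In Bochvar's internal three-valued logic: z implies z = I implies I = I  [any arg is the third value ⇒ result is the third value]
z or y = I or ⊤ = I
y iff (z or y) = ⊤ iff I = I
(z implies z) and (y iff (z or y)) = I and I = I
They differ because Ł3 and Bochvar's internal three-valued logic treat I differently under the binary connectives.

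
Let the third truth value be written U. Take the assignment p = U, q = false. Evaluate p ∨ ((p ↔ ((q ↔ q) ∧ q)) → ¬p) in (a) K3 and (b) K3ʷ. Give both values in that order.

U; U

In K3: q ↔ q = false ↔ false = true
(q ↔ q) ∧ q = true ∧ false = false
p ↔ ((q ↔ q) ∧ q) = U ↔ false = U
¬p = ¬U = U
(p ↔ ((q ↔ q) ∧ q)) → ¬p = U → U = U  [¬U ∨ U]
p ∨ ((p ↔ ((q ↔ q) ∧ q)) → ¬p) = U ∨ U = U
In K3ʷ: q ↔ q = false ↔ false = true
(q ↔ q) ∧ q = true ∧ false = false
p ↔ ((q ↔ q) ∧ q) = U ↔ false = U
¬p = ¬U = U
(p ↔ ((q ↔ q) ∧ q)) → ¬p = U → U = U  [any arg is the third value ⇒ result is the third value]
p ∨ ((p ↔ ((q ↔ q) ∧ q)) → ¬p) = U ∨ U = U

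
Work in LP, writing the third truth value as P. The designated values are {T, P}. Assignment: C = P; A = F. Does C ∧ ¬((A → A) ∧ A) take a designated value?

A → A = F → F = T
(A → A) ∧ A = T ∧ F = F
¬((A → A) ∧ A) = ¬F = T
C ∧ ¬((A → A) ∧ A) = P ∧ T = P
P ∈ {T, P}.

Yes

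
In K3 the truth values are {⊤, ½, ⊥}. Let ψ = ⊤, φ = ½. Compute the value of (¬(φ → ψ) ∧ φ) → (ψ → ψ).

φ → ψ = ½ → ⊤ = ⊤  [¬½ ∨ ⊤]
¬(φ → ψ) = ¬⊤ = ⊥
¬(φ → ψ) ∧ φ = ⊥ ∧ ½ = ⊥
ψ → ψ = ⊤ → ⊤ = ⊤
(¬(φ → ψ) ∧ φ) → (ψ → ψ) = ⊥ → ⊤ = ⊤

⊤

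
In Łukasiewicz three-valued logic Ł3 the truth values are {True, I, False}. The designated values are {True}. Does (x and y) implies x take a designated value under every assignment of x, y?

Yes

Every assignment of x, y over {True, I, False} gives a value in {True}.
In particular, with x=I, y=I: (x and y) implies x = True.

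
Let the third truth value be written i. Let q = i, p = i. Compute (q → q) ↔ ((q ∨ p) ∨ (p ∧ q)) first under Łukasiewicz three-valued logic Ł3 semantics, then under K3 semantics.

i; i

In Łukasiewicz three-valued logic Ł3: q → q = i → i = T  [min(1, 1−½+½)]
q ∨ p = i ∨ i = i
p ∧ q = i ∧ i = i
(q ∨ p) ∨ (p ∧ q) = i ∨ i = i
(q → q) ↔ ((q ∨ p) ∨ (p ∧ q)) = T ↔ i = i
In K3: q → q = i → i = i
q ∨ p = i ∨ i = i
p ∧ q = i ∧ i = i
(q ∨ p) ∨ (p ∧ q) = i ∨ i = i
(q → q) ↔ ((q ∨ p) ∨ (p ∧ q)) = i ↔ i = i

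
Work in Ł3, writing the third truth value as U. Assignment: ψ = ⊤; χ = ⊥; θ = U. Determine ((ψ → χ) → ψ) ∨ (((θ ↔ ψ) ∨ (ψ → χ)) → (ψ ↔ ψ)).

ψ → χ = ⊤ → ⊥ = ⊥
(ψ → χ) → ψ = ⊥ → ⊤ = ⊤
θ ↔ ψ = U ↔ ⊤ = U  [1 − |½−1|]
ψ → χ = ⊤ → ⊥ = ⊥
(θ ↔ ψ) ∨ (ψ → χ) = U ∨ ⊥ = U
ψ ↔ ψ = ⊤ ↔ ⊤ = ⊤
((θ ↔ ψ) ∨ (ψ → χ)) → (ψ ↔ ψ) = U → ⊤ = ⊤
((ψ → χ) → ψ) ∨ (((θ ↔ ψ) ∨ (ψ → χ)) → (ψ ↔ ψ)) = ⊤ ∨ ⊤ = ⊤

⊤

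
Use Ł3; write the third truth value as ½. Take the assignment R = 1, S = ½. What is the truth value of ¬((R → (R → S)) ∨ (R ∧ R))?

0

R → S = 1 → ½ = ½  [min(1, 1−1+½)]
R → (R → S) = 1 → ½ = ½
R ∧ R = 1 ∧ 1 = 1
(R → (R → S)) ∨ (R ∧ R) = ½ ∨ 1 = 1
¬((R → (R → S)) ∨ (R ∧ R)) = ¬1 = 0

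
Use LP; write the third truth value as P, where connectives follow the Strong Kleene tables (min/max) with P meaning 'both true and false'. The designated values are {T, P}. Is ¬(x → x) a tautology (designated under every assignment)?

Countermodel: x=T gives F, which is not designated.

No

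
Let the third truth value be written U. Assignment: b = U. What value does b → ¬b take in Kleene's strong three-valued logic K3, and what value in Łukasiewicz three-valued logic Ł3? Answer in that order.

In Kleene's strong three-valued logic K3: ¬b = ¬U = U
b → ¬b = U → U = U
In Łukasiewicz three-valued logic Ł3: ¬b = ¬U = U
b → ¬b = U → U = T  [min(1, 1−½+½)]
They differ because Kleene's strong three-valued logic K3 and Łukasiewicz three-valued logic Ł3 treat U differently under implication.

U; T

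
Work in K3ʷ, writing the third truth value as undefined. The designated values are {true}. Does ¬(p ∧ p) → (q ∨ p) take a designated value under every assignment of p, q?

No

Countermodel: p=true, q=undefined gives undefined, which is not designated.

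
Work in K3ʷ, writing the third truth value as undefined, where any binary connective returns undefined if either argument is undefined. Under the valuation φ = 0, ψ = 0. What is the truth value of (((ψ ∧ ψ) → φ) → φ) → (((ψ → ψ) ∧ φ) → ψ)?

ψ ∧ ψ = 0 ∧ 0 = 0
(ψ ∧ ψ) → φ = 0 → 0 = 1
((ψ ∧ ψ) → φ) → φ = 1 → 0 = 0
ψ → ψ = 0 → 0 = 1
(ψ → ψ) ∧ φ = 1 ∧ 0 = 0
((ψ → ψ) ∧ φ) → ψ = 0 → 0 = 1
(((ψ ∧ ψ) → φ) → φ) → (((ψ → ψ) ∧ φ) → ψ) = 0 → 1 = 1

1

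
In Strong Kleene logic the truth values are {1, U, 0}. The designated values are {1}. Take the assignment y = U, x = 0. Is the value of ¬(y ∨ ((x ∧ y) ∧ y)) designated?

x ∧ y = 0 ∧ U = 0
(x ∧ y) ∧ y = 0 ∧ U = 0
y ∨ ((x ∧ y) ∧ y) = U ∨ 0 = U
¬(y ∨ ((x ∧ y) ∧ y)) = ¬U = U
U ∉ {1}.

No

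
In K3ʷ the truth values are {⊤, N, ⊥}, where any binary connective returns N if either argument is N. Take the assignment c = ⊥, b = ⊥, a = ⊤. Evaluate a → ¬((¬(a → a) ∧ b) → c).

⊥

a → a = ⊤ → ⊤ = ⊤
¬(a → a) = ¬⊤ = ⊥
¬(a → a) ∧ b = ⊥ ∧ ⊥ = ⊥
(¬(a → a) ∧ b) → c = ⊥ → ⊥ = ⊤
¬((¬(a → a) ∧ b) → c) = ¬⊤ = ⊥
a → ¬((¬(a → a) ∧ b) → c) = ⊤ → ⊥ = ⊥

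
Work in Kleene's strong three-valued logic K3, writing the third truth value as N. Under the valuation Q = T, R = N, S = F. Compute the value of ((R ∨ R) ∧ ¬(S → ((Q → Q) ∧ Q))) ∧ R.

R ∨ R = N ∨ N = N
Q → Q = T → T = T
(Q → Q) ∧ Q = T ∧ T = T
S → ((Q → Q) ∧ Q) = F → T = T
¬(S → ((Q → Q) ∧ Q)) = ¬T = F
(R ∨ R) ∧ ¬(S → ((Q → Q) ∧ Q)) = N ∧ F = F
((R ∨ R) ∧ ¬(S → ((Q → Q) ∧ Q))) ∧ R = F ∧ N = F

F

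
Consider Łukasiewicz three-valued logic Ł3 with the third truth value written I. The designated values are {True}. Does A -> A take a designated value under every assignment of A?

Every assignment of A over {True, I, False} gives a value in {True}.
In particular, with A=I: A -> A = True.

Yes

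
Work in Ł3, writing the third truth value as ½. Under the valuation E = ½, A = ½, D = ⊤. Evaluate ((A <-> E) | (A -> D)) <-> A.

A <-> E = ½ <-> ½ = ⊤  [1 − |½−½|]
A -> D = ½ -> ⊤ = ⊤
(A <-> E) | (A -> D) = ⊤ | ⊤ = ⊤
((A <-> E) | (A -> D)) <-> A = ⊤ <-> ½ = ½

½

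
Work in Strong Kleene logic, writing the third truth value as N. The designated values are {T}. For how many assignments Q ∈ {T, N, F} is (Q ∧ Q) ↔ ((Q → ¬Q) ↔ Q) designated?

1

Q=T: F ·
Q=N: N ·
Q=F: T ✓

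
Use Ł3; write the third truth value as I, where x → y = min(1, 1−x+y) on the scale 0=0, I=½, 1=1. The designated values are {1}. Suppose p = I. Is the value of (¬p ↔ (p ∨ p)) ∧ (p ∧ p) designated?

No

¬p = ¬I = I
p ∨ p = I ∨ I = I
¬p ↔ (p ∨ p) = I ↔ I = 1
p ∧ p = I ∧ I = I
(¬p ↔ (p ∨ p)) ∧ (p ∧ p) = 1 ∧ I = I
I ∉ {1}.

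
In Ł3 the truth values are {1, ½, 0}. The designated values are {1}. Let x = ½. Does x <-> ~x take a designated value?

Yes

~x = ~½ = ½
x <-> ~x = ½ <-> ½ = 1
1 ∈ {1}.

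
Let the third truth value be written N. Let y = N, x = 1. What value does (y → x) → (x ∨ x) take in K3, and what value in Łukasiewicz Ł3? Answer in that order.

1; 1

In K3: y → x = N → 1 = 1  [¬N ∨ 1]
x ∨ x = 1 ∨ 1 = 1
(y → x) → (x ∨ x) = 1 → 1 = 1
In Łukasiewicz Ł3: y → x = N → 1 = 1
x ∨ x = 1 ∨ 1 = 1
(y → x) → (x ∨ x) = 1 → 1 = 1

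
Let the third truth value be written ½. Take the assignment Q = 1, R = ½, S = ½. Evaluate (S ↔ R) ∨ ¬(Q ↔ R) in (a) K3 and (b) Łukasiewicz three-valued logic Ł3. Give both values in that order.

½; 1

In K3: S ↔ R = ½ ↔ ½ = ½
Q ↔ R = 1 ↔ ½ = ½
¬(Q ↔ R) = ¬½ = ½
(S ↔ R) ∨ ¬(Q ↔ R) = ½ ∨ ½ = ½
In Łukasiewicz three-valued logic Ł3: S ↔ R = ½ ↔ ½ = 1  [1 − |½−½|]
Q ↔ R = 1 ↔ ½ = ½
¬(Q ↔ R) = ¬½ = ½
(S ↔ R) ∨ ¬(Q ↔ R) = 1 ∨ ½ = 1
They differ because K3 and Łukasiewicz three-valued logic Ł3 treat ½ differently under implication.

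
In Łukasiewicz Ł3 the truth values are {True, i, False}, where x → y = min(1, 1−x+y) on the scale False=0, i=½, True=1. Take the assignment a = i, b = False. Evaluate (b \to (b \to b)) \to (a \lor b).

i

b \to b = False \to False = True
b \to (b \to b) = False \to True = True
a \lor b = i \lor False = i
(b \to (b \to b)) \to (a \lor b) = True \to i = i  [min(1, 1−1+½)]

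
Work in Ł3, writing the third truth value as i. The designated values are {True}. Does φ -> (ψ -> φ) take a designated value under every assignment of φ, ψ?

Yes

Every assignment of φ, ψ over {True, i, False} gives a value in {True}.
In particular, with φ=i, ψ=i: φ -> (ψ -> φ) = True.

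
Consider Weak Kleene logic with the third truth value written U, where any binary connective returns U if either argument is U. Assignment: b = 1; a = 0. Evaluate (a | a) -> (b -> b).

1

a | a = 0 | 0 = 0
b -> b = 1 -> 1 = 1
(a | a) -> (b -> b) = 0 -> 1 = 1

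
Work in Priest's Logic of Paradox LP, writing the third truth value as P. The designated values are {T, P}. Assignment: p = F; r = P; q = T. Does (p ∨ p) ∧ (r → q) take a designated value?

p ∨ p = F ∨ F = F
r → q = P → T = T  [¬P ∨ T]
(p ∨ p) ∧ (r → q) = F ∧ T = F
F ∉ {T, P}.

No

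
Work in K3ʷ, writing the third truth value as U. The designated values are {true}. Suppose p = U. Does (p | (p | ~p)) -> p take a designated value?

No

~p = ~U = U
p | ~p = U | U = U
p | (p | ~p) = U | U = U
(p | (p | ~p)) -> p = U -> U = U  [any arg is the third value ⇒ result is the third value]
U ∉ {true}.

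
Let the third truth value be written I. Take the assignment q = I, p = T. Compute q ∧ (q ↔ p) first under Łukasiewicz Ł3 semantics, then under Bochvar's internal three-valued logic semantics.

I; I

In Łukasiewicz Ł3: q ↔ p = I ↔ T = I  [1 − |½−1|]
q ∧ (q ↔ p) = I ∧ I = I
In Bochvar's internal three-valued logic: q ↔ p = I ↔ T = I
q ∧ (q ↔ p) = I ∧ I = I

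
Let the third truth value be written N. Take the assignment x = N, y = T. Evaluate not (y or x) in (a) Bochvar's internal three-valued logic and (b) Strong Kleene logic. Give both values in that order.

N; F

In Bochvar's internal three-valued logic: y or x = T or N = N
not (y or x) = not N = N
In Strong Kleene logic: y or x = T or N = T
not (y or x) = not T = F
They differ because Bochvar's internal three-valued logic and Strong Kleene logic treat N differently under the binary connectives.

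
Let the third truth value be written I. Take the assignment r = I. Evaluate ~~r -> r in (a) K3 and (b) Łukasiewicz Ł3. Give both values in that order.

In K3: ~r = ~I = I
~~r = ~I = I
~~r -> r = I -> I = I  [~I | I]
In Łukasiewicz Ł3: ~r = ~I = I
~~r = ~I = I
~~r -> r = I -> I = 1
They differ because K3 and Łukasiewicz Ł3 treat I differently under implication.

I; 1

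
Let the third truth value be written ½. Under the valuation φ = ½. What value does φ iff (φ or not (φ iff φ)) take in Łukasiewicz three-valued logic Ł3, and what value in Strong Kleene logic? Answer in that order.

In Łukasiewicz three-valued logic Ł3: φ iff φ = ½ iff ½ = ⊤
not (φ iff φ) = not ⊤ = ⊥
φ or not (φ iff φ) = ½ or ⊥ = ½
φ iff (φ or not (φ iff φ)) = ½ iff ½ = ⊤
In Strong Kleene logic: φ iff φ = ½ iff ½ = ½
not (φ iff φ) = not ½ = ½
φ or not (φ iff φ) = ½ or ½ = ½
φ iff (φ or not (φ iff φ)) = ½ iff ½ = ½
They differ because Łukasiewicz three-valued logic Ł3 and Strong Kleene logic treat ½ differently under implication.

⊤; ½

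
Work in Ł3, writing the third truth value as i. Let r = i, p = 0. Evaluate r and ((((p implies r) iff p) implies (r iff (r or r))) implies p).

0

p implies r = 0 implies i = 1
(p implies r) iff p = 1 iff 0 = 0
r or r = i or i = i
r iff (r or r) = i iff i = 1
((p implies r) iff p) implies (r iff (r or r)) = 0 implies 1 = 1
(((p implies r) iff p) implies (r iff (r or r))) implies p = 1 implies 0 = 0
r and ((((p implies r) iff p) implies (r iff (r or r))) implies p) = i and 0 = 0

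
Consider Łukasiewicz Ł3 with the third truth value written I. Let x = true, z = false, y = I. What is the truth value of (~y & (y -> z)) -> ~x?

~y = ~I = I
y -> z = I -> false = I  [min(1, 1−½+0)]
~y & (y -> z) = I & I = I
~x = ~true = false
(~y & (y -> z)) -> ~x = I -> false = I

I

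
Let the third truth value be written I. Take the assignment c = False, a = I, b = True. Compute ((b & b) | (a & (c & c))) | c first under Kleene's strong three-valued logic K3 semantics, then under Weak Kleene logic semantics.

In Kleene's strong three-valued logic K3: b & b = True & True = True
c & c = False & False = False
a & (c & c) = I & False = False
(b & b) | (a & (c & c)) = True | False = True
((b & b) | (a & (c & c))) | c = True | False = True
In Weak Kleene logic: b & b = True & True = True
c & c = False & False = False
a & (c & c) = I & False = I
(b & b) | (a & (c & c)) = True | I = I
((b & b) | (a & (c & c))) | c = I | False = I
They differ because Kleene's strong three-valued logic K3 and Weak Kleene logic treat I differently under the binary connectives.

True; I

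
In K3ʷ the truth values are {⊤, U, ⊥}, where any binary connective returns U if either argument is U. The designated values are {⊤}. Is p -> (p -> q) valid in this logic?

Countermodel: p=⊤, q=U gives U, which is not designated.

No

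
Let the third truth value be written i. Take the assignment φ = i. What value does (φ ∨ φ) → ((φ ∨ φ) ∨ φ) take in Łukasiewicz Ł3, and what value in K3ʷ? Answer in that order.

⊤; i

In Łukasiewicz Ł3: φ ∨ φ = i ∨ i = i
φ ∨ φ = i ∨ i = i
(φ ∨ φ) ∨ φ = i ∨ i = i
(φ ∨ φ) → ((φ ∨ φ) ∨ φ) = i → i = ⊤  [min(1, 1−½+½)]
In K3ʷ: φ ∨ φ = i ∨ i = i
φ ∨ φ = i ∨ i = i
(φ ∨ φ) ∨ φ = i ∨ i = i
(φ ∨ φ) → ((φ ∨ φ) ∨ φ) = i → i = i
They differ because Łukasiewicz Ł3 and K3ʷ treat i differently under the binary connectives.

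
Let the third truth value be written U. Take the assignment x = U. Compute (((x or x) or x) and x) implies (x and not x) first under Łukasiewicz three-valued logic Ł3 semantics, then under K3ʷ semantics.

True; U

In Łukasiewicz three-valued logic Ł3: x or x = U or U = U
(x or x) or x = U or U = U
((x or x) or x) and x = U and U = U
not x = not U = U
x and not x = U and U = U
(((x or x) or x) and x) implies (x and not x) = U implies U = True  [min(1, 1−½+½)]
In K3ʷ: x or x = U or U = U
(x or x) or x = U or U = U
((x or x) or x) and x = U and U = U
not x = not U = U
x and not x = U and U = U
(((x or x) or x) and x) implies (x and not x) = U implies U = U
They differ because Łukasiewicz three-valued logic Ł3 and K3ʷ treat U differently under the binary connectives.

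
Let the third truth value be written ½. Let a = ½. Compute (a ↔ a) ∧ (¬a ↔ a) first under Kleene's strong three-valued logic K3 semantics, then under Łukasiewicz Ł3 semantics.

In Kleene's strong three-valued logic K3: a ↔ a = ½ ↔ ½ = ½
¬a = ¬½ = ½
¬a ↔ a = ½ ↔ ½ = ½
(a ↔ a) ∧ (¬a ↔ a) = ½ ∧ ½ = ½
In Łukasiewicz Ł3: a ↔ a = ½ ↔ ½ = true  [1 − |½−½|]
¬a = ¬½ = ½
¬a ↔ a = ½ ↔ ½ = true
(a ↔ a) ∧ (¬a ↔ a) = true ∧ true = true
They differ because Kleene's strong three-valued logic K3 and Łukasiewicz Ł3 treat ½ differently under implication.

½; true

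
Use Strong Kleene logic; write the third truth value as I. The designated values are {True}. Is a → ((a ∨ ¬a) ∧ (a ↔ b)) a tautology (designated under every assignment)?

No

Countermodel: a=True, b=I gives I, which is not designated.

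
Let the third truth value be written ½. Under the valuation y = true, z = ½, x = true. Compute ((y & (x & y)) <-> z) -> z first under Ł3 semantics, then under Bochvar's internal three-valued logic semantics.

In Ł3: x & y = true & true = true
y & (x & y) = true & true = true
(y & (x & y)) <-> z = true <-> ½ = ½  [1 − |1−½|]
((y & (x & y)) <-> z) -> z = ½ -> ½ = true
In Bochvar's internal three-valued logic: x & y = true & true = true
y & (x & y) = true & true = true
(y & (x & y)) <-> z = true <-> ½ = ½
((y & (x & y)) <-> z) -> z = ½ -> ½ = ½
They differ because Ł3 and Bochvar's internal three-valued logic treat ½ differently under the binary connectives.

true; ½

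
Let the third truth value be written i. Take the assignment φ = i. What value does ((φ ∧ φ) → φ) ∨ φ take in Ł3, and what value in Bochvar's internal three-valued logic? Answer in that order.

⊤; i

In Ł3: φ ∧ φ = i ∧ i = i
(φ ∧ φ) → φ = i → i = ⊤
((φ ∧ φ) → φ) ∨ φ = ⊤ ∨ i = ⊤
In Bochvar's internal three-valued logic: φ ∧ φ = i ∧ i = i
(φ ∧ φ) → φ = i → i = i
((φ ∧ φ) → φ) ∨ φ = i ∨ i = i
They differ because Ł3 and Bochvar's internal three-valued logic treat i differently under the binary connectives.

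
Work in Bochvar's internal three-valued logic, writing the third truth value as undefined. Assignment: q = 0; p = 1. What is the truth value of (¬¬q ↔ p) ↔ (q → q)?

0

¬q = ¬0 = 1
¬¬q = ¬1 = 0
¬¬q ↔ p = 0 ↔ 1 = 0
q → q = 0 → 0 = 1
(¬¬q ↔ p) ↔ (q → q) = 0 ↔ 1 = 0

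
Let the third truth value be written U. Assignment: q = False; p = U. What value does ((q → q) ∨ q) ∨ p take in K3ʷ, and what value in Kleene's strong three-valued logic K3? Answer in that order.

In K3ʷ: q → q = False → False = True
(q → q) ∨ q = True ∨ False = True
((q → q) ∨ q) ∨ p = True ∨ U = U
In Kleene's strong three-valued logic K3: q → q = False → False = True
(q → q) ∨ q = True ∨ False = True
((q → q) ∨ q) ∨ p = True ∨ U = True
They differ because K3ʷ and Kleene's strong three-valued logic K3 treat U differently under the binary connectives.

U; True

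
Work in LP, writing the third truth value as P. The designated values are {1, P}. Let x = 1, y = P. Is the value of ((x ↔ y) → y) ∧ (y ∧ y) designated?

x ↔ y = 1 ↔ P = P
(x ↔ y) → y = P → P = P
y ∧ y = P ∧ P = P
((x ↔ y) → y) ∧ (y ∧ y) = P ∧ P = P
P ∈ {1, P}.

Yes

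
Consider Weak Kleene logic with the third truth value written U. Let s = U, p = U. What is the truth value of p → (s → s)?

s → s = U → U = U  [any arg is the third value ⇒ result is the third value]
p → (s → s) = U → U = U

U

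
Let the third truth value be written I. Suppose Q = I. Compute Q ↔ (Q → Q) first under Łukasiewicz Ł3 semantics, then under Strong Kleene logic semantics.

I; I

In Łukasiewicz Ł3: Q → Q = I → I = ⊤  [min(1, 1−½+½)]
Q ↔ (Q → Q) = I ↔ ⊤ = I
In Strong Kleene logic: Q → Q = I → I = I
Q ↔ (Q → Q) = I ↔ I = I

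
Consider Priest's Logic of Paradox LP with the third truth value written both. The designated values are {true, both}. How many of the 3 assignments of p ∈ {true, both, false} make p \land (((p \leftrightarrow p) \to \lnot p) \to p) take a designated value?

p=true: true ✓
p=both: both ✓
p=false: false ·

2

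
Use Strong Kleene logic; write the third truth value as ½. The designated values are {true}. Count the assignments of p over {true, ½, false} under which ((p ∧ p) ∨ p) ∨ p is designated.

1

p=true: true ✓
p=½: ½ ·
p=false: false ·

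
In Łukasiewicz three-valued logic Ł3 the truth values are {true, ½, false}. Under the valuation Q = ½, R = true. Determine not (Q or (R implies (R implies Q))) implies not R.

½

R implies Q = true implies ½ = ½  [min(1, 1−1+½)]
R implies (R implies Q) = true implies ½ = ½
Q or (R implies (R implies Q)) = ½ or ½ = ½
not (Q or (R implies (R implies Q))) = not ½ = ½
not R = not true = false
not (Q or (R implies (R implies Q))) implies not R = ½ implies false = ½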